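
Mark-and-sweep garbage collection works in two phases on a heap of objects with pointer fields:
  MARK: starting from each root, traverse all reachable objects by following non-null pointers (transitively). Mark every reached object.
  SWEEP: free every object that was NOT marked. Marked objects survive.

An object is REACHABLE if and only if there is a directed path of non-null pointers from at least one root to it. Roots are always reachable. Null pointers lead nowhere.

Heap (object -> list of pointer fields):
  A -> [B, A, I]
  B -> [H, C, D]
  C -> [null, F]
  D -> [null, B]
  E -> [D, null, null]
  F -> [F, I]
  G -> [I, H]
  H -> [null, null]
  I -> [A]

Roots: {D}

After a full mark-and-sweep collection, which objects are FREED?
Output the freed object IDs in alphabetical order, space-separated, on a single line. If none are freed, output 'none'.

Answer: E G

Derivation:
Roots: D
Mark D: refs=null B, marked=D
Mark B: refs=H C D, marked=B D
Mark H: refs=null null, marked=B D H
Mark C: refs=null F, marked=B C D H
Mark F: refs=F I, marked=B C D F H
Mark I: refs=A, marked=B C D F H I
Mark A: refs=B A I, marked=A B C D F H I
Unmarked (collected): E G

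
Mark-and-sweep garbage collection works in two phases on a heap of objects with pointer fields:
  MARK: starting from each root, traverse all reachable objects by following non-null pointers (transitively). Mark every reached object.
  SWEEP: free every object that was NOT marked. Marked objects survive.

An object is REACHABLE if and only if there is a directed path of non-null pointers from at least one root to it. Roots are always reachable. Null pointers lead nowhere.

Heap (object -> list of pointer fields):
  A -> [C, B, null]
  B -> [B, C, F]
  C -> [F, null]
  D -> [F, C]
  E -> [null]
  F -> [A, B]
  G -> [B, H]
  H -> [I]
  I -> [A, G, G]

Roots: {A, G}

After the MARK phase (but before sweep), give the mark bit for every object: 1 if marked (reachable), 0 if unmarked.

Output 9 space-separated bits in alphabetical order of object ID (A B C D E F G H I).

Roots: A G
Mark A: refs=C B null, marked=A
Mark G: refs=B H, marked=A G
Mark C: refs=F null, marked=A C G
Mark B: refs=B C F, marked=A B C G
Mark H: refs=I, marked=A B C G H
Mark F: refs=A B, marked=A B C F G H
Mark I: refs=A G G, marked=A B C F G H I
Unmarked (collected): D E

Answer: 1 1 1 0 0 1 1 1 1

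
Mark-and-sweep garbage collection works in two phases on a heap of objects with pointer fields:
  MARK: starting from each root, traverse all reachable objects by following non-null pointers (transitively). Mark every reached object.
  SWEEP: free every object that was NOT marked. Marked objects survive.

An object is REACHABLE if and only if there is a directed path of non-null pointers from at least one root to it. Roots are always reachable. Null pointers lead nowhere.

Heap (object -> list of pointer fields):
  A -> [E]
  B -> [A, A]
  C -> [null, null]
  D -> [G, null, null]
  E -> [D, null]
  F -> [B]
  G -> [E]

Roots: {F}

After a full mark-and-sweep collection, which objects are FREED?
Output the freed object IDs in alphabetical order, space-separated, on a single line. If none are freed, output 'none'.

Answer: C

Derivation:
Roots: F
Mark F: refs=B, marked=F
Mark B: refs=A A, marked=B F
Mark A: refs=E, marked=A B F
Mark E: refs=D null, marked=A B E F
Mark D: refs=G null null, marked=A B D E F
Mark G: refs=E, marked=A B D E F G
Unmarked (collected): C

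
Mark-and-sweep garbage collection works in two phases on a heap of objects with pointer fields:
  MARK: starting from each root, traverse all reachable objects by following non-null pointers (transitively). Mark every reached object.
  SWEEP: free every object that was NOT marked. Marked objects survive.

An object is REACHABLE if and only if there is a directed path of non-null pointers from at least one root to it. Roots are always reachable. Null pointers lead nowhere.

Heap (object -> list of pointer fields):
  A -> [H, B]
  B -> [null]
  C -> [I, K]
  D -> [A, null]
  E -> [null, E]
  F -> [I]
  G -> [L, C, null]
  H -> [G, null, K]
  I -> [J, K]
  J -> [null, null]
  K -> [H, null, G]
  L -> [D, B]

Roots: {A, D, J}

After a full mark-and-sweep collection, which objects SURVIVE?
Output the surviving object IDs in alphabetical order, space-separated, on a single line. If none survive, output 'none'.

Answer: A B C D G H I J K L

Derivation:
Roots: A D J
Mark A: refs=H B, marked=A
Mark D: refs=A null, marked=A D
Mark J: refs=null null, marked=A D J
Mark H: refs=G null K, marked=A D H J
Mark B: refs=null, marked=A B D H J
Mark G: refs=L C null, marked=A B D G H J
Mark K: refs=H null G, marked=A B D G H J K
Mark L: refs=D B, marked=A B D G H J K L
Mark C: refs=I K, marked=A B C D G H J K L
Mark I: refs=J K, marked=A B C D G H I J K L
Unmarked (collected): E F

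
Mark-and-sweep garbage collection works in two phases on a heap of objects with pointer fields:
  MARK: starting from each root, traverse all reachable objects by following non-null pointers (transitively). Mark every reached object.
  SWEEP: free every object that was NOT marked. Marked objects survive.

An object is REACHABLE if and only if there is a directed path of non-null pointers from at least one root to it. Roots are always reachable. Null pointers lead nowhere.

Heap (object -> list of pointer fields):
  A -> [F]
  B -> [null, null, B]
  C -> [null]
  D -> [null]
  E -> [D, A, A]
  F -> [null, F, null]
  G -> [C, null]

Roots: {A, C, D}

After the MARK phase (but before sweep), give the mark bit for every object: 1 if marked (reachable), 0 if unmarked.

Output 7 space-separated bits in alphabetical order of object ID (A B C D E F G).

Roots: A C D
Mark A: refs=F, marked=A
Mark C: refs=null, marked=A C
Mark D: refs=null, marked=A C D
Mark F: refs=null F null, marked=A C D F
Unmarked (collected): B E G

Answer: 1 0 1 1 0 1 0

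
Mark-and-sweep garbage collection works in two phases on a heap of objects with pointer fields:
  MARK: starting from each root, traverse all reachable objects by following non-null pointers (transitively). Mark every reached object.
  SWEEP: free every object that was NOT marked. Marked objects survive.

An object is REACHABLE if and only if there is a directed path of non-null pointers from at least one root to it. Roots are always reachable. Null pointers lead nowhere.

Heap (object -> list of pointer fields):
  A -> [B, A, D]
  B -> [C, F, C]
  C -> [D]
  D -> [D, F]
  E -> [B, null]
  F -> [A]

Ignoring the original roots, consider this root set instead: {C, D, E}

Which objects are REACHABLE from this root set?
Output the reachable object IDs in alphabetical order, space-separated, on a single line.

Roots: C D E
Mark C: refs=D, marked=C
Mark D: refs=D F, marked=C D
Mark E: refs=B null, marked=C D E
Mark F: refs=A, marked=C D E F
Mark B: refs=C F C, marked=B C D E F
Mark A: refs=B A D, marked=A B C D E F
Unmarked (collected): (none)

Answer: A B C D E F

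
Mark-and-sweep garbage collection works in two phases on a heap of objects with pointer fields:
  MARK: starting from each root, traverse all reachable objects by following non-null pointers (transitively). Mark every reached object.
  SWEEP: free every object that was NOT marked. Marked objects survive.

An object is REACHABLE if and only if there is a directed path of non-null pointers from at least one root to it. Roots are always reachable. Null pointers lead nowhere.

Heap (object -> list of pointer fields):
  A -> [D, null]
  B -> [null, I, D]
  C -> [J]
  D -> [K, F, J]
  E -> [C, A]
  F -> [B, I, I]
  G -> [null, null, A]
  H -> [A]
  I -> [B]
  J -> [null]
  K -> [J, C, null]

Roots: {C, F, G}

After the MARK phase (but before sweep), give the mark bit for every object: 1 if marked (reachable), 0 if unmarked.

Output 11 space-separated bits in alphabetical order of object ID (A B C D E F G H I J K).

Answer: 1 1 1 1 0 1 1 0 1 1 1

Derivation:
Roots: C F G
Mark C: refs=J, marked=C
Mark F: refs=B I I, marked=C F
Mark G: refs=null null A, marked=C F G
Mark J: refs=null, marked=C F G J
Mark B: refs=null I D, marked=B C F G J
Mark I: refs=B, marked=B C F G I J
Mark A: refs=D null, marked=A B C F G I J
Mark D: refs=K F J, marked=A B C D F G I J
Mark K: refs=J C null, marked=A B C D F G I J K
Unmarked (collected): E H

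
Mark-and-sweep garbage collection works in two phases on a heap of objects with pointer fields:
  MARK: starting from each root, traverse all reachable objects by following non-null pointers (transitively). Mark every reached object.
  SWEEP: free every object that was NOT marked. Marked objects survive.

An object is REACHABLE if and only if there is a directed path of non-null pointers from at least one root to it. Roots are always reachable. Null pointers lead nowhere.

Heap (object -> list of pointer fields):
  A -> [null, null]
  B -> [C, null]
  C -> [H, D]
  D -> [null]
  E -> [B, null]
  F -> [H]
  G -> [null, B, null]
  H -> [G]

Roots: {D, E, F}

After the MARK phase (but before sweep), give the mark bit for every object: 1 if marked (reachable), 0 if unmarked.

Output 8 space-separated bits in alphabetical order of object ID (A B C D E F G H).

Answer: 0 1 1 1 1 1 1 1

Derivation:
Roots: D E F
Mark D: refs=null, marked=D
Mark E: refs=B null, marked=D E
Mark F: refs=H, marked=D E F
Mark B: refs=C null, marked=B D E F
Mark H: refs=G, marked=B D E F H
Mark C: refs=H D, marked=B C D E F H
Mark G: refs=null B null, marked=B C D E F G H
Unmarked (collected): A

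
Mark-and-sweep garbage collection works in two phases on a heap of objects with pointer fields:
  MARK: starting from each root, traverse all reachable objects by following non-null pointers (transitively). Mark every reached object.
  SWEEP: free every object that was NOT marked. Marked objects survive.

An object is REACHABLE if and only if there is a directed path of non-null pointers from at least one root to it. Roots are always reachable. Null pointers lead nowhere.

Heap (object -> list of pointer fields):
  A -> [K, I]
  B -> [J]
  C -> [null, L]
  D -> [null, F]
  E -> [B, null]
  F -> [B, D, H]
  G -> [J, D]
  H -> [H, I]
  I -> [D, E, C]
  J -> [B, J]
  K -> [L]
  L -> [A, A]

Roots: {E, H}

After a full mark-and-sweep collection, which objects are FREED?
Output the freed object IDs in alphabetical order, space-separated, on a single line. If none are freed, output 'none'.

Answer: G

Derivation:
Roots: E H
Mark E: refs=B null, marked=E
Mark H: refs=H I, marked=E H
Mark B: refs=J, marked=B E H
Mark I: refs=D E C, marked=B E H I
Mark J: refs=B J, marked=B E H I J
Mark D: refs=null F, marked=B D E H I J
Mark C: refs=null L, marked=B C D E H I J
Mark F: refs=B D H, marked=B C D E F H I J
Mark L: refs=A A, marked=B C D E F H I J L
Mark A: refs=K I, marked=A B C D E F H I J L
Mark K: refs=L, marked=A B C D E F H I J K L
Unmarked (collected): G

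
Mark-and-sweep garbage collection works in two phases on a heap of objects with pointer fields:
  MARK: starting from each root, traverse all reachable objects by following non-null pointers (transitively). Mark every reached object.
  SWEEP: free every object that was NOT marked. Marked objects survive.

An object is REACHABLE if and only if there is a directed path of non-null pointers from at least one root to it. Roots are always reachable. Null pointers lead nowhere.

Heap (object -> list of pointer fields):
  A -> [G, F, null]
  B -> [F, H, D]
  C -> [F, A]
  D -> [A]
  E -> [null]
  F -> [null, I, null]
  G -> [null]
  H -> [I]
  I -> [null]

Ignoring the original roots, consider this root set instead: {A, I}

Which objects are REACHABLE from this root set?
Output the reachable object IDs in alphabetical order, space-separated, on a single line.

Answer: A F G I

Derivation:
Roots: A I
Mark A: refs=G F null, marked=A
Mark I: refs=null, marked=A I
Mark G: refs=null, marked=A G I
Mark F: refs=null I null, marked=A F G I
Unmarked (collected): B C D E H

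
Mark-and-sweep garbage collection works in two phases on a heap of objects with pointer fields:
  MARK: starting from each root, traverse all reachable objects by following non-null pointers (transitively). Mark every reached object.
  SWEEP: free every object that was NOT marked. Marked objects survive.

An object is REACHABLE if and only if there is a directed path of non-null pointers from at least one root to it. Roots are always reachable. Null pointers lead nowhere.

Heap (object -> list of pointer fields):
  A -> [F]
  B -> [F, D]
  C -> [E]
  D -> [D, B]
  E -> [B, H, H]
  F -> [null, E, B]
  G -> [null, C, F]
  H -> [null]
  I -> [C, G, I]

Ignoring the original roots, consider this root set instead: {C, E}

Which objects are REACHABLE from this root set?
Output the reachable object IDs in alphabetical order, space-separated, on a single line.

Roots: C E
Mark C: refs=E, marked=C
Mark E: refs=B H H, marked=C E
Mark B: refs=F D, marked=B C E
Mark H: refs=null, marked=B C E H
Mark F: refs=null E B, marked=B C E F H
Mark D: refs=D B, marked=B C D E F H
Unmarked (collected): A G I

Answer: B C D E F H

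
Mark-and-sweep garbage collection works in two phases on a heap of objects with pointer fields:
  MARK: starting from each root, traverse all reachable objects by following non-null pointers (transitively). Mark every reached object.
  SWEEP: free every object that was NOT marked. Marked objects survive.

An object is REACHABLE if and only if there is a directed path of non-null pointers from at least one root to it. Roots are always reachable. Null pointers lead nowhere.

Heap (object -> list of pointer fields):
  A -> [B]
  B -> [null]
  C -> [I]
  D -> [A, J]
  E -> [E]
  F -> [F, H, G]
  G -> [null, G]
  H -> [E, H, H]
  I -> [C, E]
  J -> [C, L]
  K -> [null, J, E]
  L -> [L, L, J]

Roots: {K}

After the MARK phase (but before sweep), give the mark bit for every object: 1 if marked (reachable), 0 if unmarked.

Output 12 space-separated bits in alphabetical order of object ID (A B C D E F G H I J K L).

Answer: 0 0 1 0 1 0 0 0 1 1 1 1

Derivation:
Roots: K
Mark K: refs=null J E, marked=K
Mark J: refs=C L, marked=J K
Mark E: refs=E, marked=E J K
Mark C: refs=I, marked=C E J K
Mark L: refs=L L J, marked=C E J K L
Mark I: refs=C E, marked=C E I J K L
Unmarked (collected): A B D F G H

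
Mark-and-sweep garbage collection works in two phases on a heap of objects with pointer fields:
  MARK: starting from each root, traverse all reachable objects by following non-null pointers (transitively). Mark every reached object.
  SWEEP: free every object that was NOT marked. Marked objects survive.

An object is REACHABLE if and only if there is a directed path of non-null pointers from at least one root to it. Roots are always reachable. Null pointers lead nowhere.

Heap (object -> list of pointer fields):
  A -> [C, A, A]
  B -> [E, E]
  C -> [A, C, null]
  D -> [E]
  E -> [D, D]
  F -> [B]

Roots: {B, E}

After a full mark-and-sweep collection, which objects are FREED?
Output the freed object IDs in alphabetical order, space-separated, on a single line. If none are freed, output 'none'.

Roots: B E
Mark B: refs=E E, marked=B
Mark E: refs=D D, marked=B E
Mark D: refs=E, marked=B D E
Unmarked (collected): A C F

Answer: A C F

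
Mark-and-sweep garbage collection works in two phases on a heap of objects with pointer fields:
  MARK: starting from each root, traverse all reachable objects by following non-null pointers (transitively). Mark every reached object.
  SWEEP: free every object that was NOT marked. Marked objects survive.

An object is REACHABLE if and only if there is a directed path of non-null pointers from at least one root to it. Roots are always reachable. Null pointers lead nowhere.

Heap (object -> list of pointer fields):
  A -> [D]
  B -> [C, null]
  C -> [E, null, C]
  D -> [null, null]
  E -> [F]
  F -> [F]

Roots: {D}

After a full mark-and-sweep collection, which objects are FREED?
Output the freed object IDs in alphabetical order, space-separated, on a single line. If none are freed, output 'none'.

Roots: D
Mark D: refs=null null, marked=D
Unmarked (collected): A B C E F

Answer: A B C E F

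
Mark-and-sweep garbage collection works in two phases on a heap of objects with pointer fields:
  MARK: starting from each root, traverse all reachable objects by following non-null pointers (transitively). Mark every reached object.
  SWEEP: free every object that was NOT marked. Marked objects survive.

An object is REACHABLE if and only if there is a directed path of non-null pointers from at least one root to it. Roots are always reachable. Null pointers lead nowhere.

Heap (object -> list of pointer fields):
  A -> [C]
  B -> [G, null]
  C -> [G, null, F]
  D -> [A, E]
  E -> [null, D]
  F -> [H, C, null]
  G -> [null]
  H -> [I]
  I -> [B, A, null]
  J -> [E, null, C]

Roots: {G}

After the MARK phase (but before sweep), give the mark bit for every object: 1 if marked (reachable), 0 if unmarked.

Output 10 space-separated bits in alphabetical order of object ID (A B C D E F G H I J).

Answer: 0 0 0 0 0 0 1 0 0 0

Derivation:
Roots: G
Mark G: refs=null, marked=G
Unmarked (collected): A B C D E F H I J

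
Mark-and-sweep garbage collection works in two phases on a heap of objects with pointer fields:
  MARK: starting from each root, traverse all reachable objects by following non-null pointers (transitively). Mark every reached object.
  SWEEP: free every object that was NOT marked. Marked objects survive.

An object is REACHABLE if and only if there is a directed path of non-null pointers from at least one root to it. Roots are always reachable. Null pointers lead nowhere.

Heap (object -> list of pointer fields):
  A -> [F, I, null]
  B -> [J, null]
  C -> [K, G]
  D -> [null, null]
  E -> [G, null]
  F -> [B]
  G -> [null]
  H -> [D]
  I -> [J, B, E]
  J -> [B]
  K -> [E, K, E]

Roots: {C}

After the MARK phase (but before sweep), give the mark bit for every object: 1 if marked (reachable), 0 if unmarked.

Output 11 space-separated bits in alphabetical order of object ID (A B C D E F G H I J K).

Answer: 0 0 1 0 1 0 1 0 0 0 1

Derivation:
Roots: C
Mark C: refs=K G, marked=C
Mark K: refs=E K E, marked=C K
Mark G: refs=null, marked=C G K
Mark E: refs=G null, marked=C E G K
Unmarked (collected): A B D F H I J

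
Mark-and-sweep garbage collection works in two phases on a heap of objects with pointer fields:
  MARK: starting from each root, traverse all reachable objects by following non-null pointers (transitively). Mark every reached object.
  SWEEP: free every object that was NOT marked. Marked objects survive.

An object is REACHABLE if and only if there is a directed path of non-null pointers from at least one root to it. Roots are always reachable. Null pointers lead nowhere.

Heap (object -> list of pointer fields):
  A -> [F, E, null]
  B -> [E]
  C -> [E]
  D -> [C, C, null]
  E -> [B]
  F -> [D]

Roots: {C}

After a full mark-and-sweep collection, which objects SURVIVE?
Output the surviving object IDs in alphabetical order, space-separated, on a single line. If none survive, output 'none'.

Answer: B C E

Derivation:
Roots: C
Mark C: refs=E, marked=C
Mark E: refs=B, marked=C E
Mark B: refs=E, marked=B C E
Unmarked (collected): A D F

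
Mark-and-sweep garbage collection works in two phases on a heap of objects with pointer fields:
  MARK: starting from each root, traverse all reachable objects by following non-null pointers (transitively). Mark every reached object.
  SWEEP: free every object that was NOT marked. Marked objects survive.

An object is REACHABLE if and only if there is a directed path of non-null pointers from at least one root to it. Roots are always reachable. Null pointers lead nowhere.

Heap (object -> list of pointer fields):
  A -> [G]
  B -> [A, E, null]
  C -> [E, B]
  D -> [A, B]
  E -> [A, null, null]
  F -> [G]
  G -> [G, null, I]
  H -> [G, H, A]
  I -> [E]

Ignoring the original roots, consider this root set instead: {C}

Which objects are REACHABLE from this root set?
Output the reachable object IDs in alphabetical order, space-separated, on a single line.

Answer: A B C E G I

Derivation:
Roots: C
Mark C: refs=E B, marked=C
Mark E: refs=A null null, marked=C E
Mark B: refs=A E null, marked=B C E
Mark A: refs=G, marked=A B C E
Mark G: refs=G null I, marked=A B C E G
Mark I: refs=E, marked=A B C E G I
Unmarked (collected): D F H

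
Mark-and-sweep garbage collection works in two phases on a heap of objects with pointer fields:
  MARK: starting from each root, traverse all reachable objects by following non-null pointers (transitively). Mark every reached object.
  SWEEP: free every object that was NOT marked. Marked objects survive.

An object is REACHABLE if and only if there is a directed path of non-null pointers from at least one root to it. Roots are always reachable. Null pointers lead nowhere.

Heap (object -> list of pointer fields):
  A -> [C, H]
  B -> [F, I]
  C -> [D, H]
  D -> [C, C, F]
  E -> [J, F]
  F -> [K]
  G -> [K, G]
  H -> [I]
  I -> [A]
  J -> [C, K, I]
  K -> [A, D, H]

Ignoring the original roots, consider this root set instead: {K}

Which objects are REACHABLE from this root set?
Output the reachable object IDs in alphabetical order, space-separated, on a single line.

Answer: A C D F H I K

Derivation:
Roots: K
Mark K: refs=A D H, marked=K
Mark A: refs=C H, marked=A K
Mark D: refs=C C F, marked=A D K
Mark H: refs=I, marked=A D H K
Mark C: refs=D H, marked=A C D H K
Mark F: refs=K, marked=A C D F H K
Mark I: refs=A, marked=A C D F H I K
Unmarked (collected): B E G J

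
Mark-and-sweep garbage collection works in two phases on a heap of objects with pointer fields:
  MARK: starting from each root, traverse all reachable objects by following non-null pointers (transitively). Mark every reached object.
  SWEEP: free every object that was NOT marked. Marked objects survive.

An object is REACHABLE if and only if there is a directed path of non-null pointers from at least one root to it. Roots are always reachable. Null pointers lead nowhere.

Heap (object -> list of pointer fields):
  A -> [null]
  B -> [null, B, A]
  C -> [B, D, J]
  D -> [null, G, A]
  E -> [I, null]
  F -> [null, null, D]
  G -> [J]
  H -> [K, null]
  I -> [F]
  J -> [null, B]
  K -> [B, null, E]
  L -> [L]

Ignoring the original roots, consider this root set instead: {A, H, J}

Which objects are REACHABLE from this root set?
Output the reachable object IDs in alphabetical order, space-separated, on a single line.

Roots: A H J
Mark A: refs=null, marked=A
Mark H: refs=K null, marked=A H
Mark J: refs=null B, marked=A H J
Mark K: refs=B null E, marked=A H J K
Mark B: refs=null B A, marked=A B H J K
Mark E: refs=I null, marked=A B E H J K
Mark I: refs=F, marked=A B E H I J K
Mark F: refs=null null D, marked=A B E F H I J K
Mark D: refs=null G A, marked=A B D E F H I J K
Mark G: refs=J, marked=A B D E F G H I J K
Unmarked (collected): C L

Answer: A B D E F G H I J K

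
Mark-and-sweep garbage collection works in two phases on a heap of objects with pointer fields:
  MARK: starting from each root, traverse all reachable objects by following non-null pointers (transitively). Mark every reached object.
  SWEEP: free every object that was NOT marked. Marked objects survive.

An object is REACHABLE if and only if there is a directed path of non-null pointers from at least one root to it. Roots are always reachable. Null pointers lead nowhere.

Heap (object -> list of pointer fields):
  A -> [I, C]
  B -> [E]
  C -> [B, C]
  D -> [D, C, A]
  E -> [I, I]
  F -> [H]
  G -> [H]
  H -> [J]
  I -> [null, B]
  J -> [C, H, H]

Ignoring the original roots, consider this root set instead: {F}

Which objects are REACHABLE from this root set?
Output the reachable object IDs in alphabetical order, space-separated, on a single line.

Roots: F
Mark F: refs=H, marked=F
Mark H: refs=J, marked=F H
Mark J: refs=C H H, marked=F H J
Mark C: refs=B C, marked=C F H J
Mark B: refs=E, marked=B C F H J
Mark E: refs=I I, marked=B C E F H J
Mark I: refs=null B, marked=B C E F H I J
Unmarked (collected): A D G

Answer: B C E F H I J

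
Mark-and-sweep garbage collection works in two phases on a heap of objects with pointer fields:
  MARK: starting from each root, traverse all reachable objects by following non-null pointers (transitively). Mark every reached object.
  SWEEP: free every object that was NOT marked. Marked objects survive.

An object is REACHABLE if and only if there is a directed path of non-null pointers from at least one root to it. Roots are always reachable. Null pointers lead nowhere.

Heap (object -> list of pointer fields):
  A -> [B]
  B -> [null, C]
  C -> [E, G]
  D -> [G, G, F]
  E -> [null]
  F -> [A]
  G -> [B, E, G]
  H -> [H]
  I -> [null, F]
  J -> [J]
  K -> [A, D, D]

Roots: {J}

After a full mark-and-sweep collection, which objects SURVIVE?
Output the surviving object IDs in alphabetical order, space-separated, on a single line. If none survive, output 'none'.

Answer: J

Derivation:
Roots: J
Mark J: refs=J, marked=J
Unmarked (collected): A B C D E F G H I K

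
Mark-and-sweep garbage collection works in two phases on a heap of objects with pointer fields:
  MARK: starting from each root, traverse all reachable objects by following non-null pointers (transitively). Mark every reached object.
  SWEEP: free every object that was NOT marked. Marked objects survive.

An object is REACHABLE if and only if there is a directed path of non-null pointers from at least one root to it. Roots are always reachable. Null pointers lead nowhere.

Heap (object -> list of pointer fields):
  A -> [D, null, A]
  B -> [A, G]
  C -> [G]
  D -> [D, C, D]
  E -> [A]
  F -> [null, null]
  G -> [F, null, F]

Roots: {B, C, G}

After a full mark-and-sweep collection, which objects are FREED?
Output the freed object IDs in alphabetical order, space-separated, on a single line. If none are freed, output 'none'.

Roots: B C G
Mark B: refs=A G, marked=B
Mark C: refs=G, marked=B C
Mark G: refs=F null F, marked=B C G
Mark A: refs=D null A, marked=A B C G
Mark F: refs=null null, marked=A B C F G
Mark D: refs=D C D, marked=A B C D F G
Unmarked (collected): E

Answer: E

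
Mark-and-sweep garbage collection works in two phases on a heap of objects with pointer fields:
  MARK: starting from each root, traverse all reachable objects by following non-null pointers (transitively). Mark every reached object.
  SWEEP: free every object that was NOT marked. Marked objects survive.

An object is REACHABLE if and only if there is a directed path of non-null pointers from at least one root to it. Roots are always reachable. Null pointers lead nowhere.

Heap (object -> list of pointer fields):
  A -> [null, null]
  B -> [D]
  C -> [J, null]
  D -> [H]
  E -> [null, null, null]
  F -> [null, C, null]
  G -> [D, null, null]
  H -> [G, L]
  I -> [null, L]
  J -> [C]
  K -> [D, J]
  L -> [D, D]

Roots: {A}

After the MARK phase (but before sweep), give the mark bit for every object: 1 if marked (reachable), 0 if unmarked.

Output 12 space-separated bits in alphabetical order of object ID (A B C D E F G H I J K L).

Answer: 1 0 0 0 0 0 0 0 0 0 0 0

Derivation:
Roots: A
Mark A: refs=null null, marked=A
Unmarked (collected): B C D E F G H I J K L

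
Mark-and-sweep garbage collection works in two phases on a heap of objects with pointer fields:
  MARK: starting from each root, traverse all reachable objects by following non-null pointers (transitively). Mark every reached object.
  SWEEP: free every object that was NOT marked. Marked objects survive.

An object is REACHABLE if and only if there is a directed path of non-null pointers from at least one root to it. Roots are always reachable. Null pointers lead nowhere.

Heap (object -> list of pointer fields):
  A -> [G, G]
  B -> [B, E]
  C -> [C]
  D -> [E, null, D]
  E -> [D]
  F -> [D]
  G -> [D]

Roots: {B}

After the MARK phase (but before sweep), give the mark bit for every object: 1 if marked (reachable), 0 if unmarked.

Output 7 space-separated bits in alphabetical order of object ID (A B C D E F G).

Roots: B
Mark B: refs=B E, marked=B
Mark E: refs=D, marked=B E
Mark D: refs=E null D, marked=B D E
Unmarked (collected): A C F G

Answer: 0 1 0 1 1 0 0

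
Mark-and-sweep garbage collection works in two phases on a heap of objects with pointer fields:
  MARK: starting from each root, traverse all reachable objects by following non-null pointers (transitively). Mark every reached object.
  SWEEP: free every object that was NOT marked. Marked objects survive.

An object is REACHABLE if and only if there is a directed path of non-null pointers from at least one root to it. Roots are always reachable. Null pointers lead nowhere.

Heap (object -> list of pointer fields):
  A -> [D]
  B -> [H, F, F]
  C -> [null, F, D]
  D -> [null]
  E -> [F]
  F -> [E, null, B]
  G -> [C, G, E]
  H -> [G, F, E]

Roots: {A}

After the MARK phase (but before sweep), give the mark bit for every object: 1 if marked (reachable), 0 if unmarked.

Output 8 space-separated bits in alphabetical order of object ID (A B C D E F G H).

Roots: A
Mark A: refs=D, marked=A
Mark D: refs=null, marked=A D
Unmarked (collected): B C E F G H

Answer: 1 0 0 1 0 0 0 0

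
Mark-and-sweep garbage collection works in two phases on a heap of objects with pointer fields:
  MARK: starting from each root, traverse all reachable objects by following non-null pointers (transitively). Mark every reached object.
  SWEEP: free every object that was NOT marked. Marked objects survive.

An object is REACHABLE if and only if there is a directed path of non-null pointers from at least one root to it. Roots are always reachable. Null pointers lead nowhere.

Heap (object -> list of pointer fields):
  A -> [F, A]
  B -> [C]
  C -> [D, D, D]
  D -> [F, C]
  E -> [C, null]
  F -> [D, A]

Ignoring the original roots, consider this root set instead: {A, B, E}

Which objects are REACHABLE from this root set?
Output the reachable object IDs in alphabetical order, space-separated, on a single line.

Answer: A B C D E F

Derivation:
Roots: A B E
Mark A: refs=F A, marked=A
Mark B: refs=C, marked=A B
Mark E: refs=C null, marked=A B E
Mark F: refs=D A, marked=A B E F
Mark C: refs=D D D, marked=A B C E F
Mark D: refs=F C, marked=A B C D E F
Unmarked (collected): (none)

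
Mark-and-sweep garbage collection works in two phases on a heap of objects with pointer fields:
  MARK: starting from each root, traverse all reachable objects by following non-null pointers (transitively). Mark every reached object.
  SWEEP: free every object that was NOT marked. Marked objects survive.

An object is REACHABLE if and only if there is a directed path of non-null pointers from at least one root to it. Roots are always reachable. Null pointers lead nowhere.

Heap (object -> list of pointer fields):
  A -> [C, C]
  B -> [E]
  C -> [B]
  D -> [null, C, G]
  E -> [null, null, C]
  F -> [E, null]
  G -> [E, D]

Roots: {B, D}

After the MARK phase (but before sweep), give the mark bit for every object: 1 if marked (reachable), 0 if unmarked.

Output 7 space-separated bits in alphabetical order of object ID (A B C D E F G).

Roots: B D
Mark B: refs=E, marked=B
Mark D: refs=null C G, marked=B D
Mark E: refs=null null C, marked=B D E
Mark C: refs=B, marked=B C D E
Mark G: refs=E D, marked=B C D E G
Unmarked (collected): A F

Answer: 0 1 1 1 1 0 1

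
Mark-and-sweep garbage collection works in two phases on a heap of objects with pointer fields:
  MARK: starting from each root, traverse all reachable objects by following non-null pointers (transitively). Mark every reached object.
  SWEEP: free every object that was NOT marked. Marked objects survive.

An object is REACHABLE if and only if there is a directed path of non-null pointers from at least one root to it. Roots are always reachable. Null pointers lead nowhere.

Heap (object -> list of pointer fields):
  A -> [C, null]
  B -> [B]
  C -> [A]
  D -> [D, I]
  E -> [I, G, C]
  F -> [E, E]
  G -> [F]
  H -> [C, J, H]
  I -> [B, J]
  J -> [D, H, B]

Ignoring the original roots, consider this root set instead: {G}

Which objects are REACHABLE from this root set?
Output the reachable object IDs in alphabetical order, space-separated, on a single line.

Roots: G
Mark G: refs=F, marked=G
Mark F: refs=E E, marked=F G
Mark E: refs=I G C, marked=E F G
Mark I: refs=B J, marked=E F G I
Mark C: refs=A, marked=C E F G I
Mark B: refs=B, marked=B C E F G I
Mark J: refs=D H B, marked=B C E F G I J
Mark A: refs=C null, marked=A B C E F G I J
Mark D: refs=D I, marked=A B C D E F G I J
Mark H: refs=C J H, marked=A B C D E F G H I J
Unmarked (collected): (none)

Answer: A B C D E F G H I J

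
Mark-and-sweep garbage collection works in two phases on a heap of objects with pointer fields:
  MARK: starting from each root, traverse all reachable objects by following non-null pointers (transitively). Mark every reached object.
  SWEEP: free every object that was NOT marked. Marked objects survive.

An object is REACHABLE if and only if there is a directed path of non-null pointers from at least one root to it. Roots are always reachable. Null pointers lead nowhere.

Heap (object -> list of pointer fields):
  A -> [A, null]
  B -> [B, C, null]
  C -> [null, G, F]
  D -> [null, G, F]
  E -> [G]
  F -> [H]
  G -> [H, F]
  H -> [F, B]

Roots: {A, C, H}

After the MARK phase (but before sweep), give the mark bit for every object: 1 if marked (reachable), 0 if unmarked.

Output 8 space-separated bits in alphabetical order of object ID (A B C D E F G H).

Answer: 1 1 1 0 0 1 1 1

Derivation:
Roots: A C H
Mark A: refs=A null, marked=A
Mark C: refs=null G F, marked=A C
Mark H: refs=F B, marked=A C H
Mark G: refs=H F, marked=A C G H
Mark F: refs=H, marked=A C F G H
Mark B: refs=B C null, marked=A B C F G H
Unmarked (collected): D E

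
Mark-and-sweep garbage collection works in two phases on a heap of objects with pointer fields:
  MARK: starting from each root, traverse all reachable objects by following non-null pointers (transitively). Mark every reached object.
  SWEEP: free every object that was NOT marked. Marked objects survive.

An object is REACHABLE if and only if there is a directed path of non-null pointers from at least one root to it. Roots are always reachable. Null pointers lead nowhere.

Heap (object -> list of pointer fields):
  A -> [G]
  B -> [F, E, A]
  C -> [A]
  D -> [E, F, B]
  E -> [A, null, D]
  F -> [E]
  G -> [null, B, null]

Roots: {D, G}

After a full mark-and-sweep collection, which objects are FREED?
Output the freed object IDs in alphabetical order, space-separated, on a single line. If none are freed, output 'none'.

Roots: D G
Mark D: refs=E F B, marked=D
Mark G: refs=null B null, marked=D G
Mark E: refs=A null D, marked=D E G
Mark F: refs=E, marked=D E F G
Mark B: refs=F E A, marked=B D E F G
Mark A: refs=G, marked=A B D E F G
Unmarked (collected): C

Answer: C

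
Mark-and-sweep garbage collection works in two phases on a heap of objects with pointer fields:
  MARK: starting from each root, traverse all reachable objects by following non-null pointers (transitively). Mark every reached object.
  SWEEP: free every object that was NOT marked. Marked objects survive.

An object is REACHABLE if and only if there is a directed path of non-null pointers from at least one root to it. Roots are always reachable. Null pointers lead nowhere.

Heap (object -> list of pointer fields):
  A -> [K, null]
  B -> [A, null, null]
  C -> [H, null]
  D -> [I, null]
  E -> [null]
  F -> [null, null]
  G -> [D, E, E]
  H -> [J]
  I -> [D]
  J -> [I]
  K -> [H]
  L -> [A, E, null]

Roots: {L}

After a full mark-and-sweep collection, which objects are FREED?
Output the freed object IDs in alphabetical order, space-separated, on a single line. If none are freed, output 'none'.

Roots: L
Mark L: refs=A E null, marked=L
Mark A: refs=K null, marked=A L
Mark E: refs=null, marked=A E L
Mark K: refs=H, marked=A E K L
Mark H: refs=J, marked=A E H K L
Mark J: refs=I, marked=A E H J K L
Mark I: refs=D, marked=A E H I J K L
Mark D: refs=I null, marked=A D E H I J K L
Unmarked (collected): B C F G

Answer: B C F G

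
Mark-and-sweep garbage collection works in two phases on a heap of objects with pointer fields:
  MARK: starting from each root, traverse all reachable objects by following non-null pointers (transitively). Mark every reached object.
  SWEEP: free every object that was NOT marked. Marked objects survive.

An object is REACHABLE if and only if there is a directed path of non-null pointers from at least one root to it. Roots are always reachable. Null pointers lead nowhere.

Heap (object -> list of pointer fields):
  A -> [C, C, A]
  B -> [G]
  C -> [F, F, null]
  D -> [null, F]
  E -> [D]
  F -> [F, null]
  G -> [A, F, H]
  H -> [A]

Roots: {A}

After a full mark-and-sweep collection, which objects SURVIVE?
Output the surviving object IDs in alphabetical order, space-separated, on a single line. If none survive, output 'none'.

Roots: A
Mark A: refs=C C A, marked=A
Mark C: refs=F F null, marked=A C
Mark F: refs=F null, marked=A C F
Unmarked (collected): B D E G H

Answer: A C F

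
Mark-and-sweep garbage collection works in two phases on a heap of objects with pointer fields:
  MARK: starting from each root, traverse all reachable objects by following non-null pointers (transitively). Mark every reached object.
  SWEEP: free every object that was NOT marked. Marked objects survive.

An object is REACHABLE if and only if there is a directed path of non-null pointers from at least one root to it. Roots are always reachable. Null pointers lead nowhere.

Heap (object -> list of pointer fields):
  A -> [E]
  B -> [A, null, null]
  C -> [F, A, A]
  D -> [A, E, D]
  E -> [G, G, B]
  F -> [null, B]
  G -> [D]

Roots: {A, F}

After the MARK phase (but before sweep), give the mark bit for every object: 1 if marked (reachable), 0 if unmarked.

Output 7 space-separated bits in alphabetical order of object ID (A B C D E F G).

Answer: 1 1 0 1 1 1 1

Derivation:
Roots: A F
Mark A: refs=E, marked=A
Mark F: refs=null B, marked=A F
Mark E: refs=G G B, marked=A E F
Mark B: refs=A null null, marked=A B E F
Mark G: refs=D, marked=A B E F G
Mark D: refs=A E D, marked=A B D E F G
Unmarked (collected): C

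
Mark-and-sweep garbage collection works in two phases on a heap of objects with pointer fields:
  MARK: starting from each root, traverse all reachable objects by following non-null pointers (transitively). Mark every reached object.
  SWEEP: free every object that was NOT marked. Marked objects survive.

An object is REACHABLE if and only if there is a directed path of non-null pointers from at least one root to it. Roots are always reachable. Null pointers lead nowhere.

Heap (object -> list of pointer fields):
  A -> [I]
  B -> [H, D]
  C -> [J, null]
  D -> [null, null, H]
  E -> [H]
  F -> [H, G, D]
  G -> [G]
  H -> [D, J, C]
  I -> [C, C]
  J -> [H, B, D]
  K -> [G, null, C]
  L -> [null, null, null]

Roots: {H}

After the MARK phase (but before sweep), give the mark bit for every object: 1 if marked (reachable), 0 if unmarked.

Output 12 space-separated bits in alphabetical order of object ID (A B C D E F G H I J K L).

Answer: 0 1 1 1 0 0 0 1 0 1 0 0

Derivation:
Roots: H
Mark H: refs=D J C, marked=H
Mark D: refs=null null H, marked=D H
Mark J: refs=H B D, marked=D H J
Mark C: refs=J null, marked=C D H J
Mark B: refs=H D, marked=B C D H J
Unmarked (collected): A E F G I K L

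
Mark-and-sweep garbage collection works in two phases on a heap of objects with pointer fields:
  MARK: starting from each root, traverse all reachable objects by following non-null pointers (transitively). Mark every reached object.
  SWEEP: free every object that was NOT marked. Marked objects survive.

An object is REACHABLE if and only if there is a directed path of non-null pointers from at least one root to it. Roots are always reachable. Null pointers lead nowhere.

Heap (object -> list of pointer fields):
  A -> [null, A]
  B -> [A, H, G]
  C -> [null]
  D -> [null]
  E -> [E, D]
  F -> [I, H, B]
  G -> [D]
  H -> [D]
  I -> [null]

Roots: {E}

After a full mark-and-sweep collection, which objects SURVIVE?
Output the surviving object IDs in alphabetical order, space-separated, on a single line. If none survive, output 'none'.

Answer: D E

Derivation:
Roots: E
Mark E: refs=E D, marked=E
Mark D: refs=null, marked=D E
Unmarked (collected): A B C F G H I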